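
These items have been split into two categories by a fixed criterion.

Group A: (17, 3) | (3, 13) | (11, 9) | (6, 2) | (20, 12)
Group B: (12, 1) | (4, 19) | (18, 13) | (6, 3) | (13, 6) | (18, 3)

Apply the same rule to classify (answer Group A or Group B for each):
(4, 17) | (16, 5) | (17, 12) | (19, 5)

Group B, Group B, Group B, Group A

The distinguishing property — sum is even — holds for all the 'Group A' cases and none of the 'Group B' cases.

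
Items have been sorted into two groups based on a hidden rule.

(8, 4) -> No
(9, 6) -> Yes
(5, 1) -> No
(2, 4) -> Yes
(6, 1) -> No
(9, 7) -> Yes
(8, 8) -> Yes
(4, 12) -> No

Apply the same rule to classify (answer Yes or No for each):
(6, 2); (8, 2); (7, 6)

No, No, Yes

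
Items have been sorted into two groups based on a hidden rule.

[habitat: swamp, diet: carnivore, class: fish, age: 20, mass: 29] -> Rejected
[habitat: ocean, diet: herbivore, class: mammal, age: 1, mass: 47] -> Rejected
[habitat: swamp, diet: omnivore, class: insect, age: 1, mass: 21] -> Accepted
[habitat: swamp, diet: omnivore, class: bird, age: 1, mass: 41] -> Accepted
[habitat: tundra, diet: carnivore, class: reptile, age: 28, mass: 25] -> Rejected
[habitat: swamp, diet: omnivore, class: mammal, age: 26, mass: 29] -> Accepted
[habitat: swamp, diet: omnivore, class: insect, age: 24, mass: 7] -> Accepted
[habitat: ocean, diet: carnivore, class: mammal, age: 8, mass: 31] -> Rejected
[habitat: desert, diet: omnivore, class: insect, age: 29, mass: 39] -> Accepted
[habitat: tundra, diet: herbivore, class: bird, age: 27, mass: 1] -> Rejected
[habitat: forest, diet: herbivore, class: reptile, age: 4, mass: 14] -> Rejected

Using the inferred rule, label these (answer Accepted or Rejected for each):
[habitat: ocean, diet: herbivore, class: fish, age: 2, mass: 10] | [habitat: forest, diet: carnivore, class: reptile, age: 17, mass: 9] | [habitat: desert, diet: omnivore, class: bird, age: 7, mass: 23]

Rejected, Rejected, Accepted

The rule appears to be: diet is omnivore.
[habitat: ocean, diet: herbivore, class: fish, age: 2, mass: 10] — diet is herbivore, hence Rejected.
[habitat: forest, diet: carnivore, class: reptile, age: 17, mass: 9] — diet is carnivore, hence Rejected.
[habitat: desert, diet: omnivore, class: bird, age: 7, mass: 23] — diet is omnivore, hence Accepted.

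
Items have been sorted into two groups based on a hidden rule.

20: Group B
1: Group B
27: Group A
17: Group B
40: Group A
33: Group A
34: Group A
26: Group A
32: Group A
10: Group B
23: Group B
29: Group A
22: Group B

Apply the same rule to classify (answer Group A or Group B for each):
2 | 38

A rule that fits every label: at least 26 — true of each 'Group A' example, false of each 'Group B' one.

Group B, Group A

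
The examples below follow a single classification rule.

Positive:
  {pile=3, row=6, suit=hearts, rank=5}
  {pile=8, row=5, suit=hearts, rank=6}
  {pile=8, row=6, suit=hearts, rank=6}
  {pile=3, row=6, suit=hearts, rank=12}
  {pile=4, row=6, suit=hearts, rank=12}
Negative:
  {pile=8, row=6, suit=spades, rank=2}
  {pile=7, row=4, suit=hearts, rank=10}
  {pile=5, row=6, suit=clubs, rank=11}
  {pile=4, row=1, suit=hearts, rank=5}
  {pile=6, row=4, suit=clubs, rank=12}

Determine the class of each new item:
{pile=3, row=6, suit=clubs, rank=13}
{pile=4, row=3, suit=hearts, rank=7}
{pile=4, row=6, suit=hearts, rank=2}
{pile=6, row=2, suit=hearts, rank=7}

Negative, Negative, Positive, Negative

The common property of the 'Positive' items is: suit is hearts AND row ≥ 5. No 'Negative' item has it.
{pile=3, row=6, suit=clubs, rank=13}: suit is clubs, row = 6, fails this test → Negative. {pile=4, row=3, suit=hearts, rank=7}: suit is hearts, row = 3, fails this test → Negative. {pile=4, row=6, suit=hearts, rank=2}: suit is hearts, row = 6, satisfies this → Positive. {pile=6, row=2, suit=hearts, rank=7}: suit is hearts, row = 2, fails this test → Negative.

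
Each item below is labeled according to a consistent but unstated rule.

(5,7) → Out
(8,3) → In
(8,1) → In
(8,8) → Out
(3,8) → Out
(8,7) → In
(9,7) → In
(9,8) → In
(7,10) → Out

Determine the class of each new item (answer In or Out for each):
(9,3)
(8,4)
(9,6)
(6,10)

In, In, In, Out

A rule that fits every label: first > second — true of each 'In' example, false of each 'Out' one.
(9,3): In (9 > 3). (8,4): In (8 > 4). (9,6): In (9 > 6). (6,10): Out (6 < 10).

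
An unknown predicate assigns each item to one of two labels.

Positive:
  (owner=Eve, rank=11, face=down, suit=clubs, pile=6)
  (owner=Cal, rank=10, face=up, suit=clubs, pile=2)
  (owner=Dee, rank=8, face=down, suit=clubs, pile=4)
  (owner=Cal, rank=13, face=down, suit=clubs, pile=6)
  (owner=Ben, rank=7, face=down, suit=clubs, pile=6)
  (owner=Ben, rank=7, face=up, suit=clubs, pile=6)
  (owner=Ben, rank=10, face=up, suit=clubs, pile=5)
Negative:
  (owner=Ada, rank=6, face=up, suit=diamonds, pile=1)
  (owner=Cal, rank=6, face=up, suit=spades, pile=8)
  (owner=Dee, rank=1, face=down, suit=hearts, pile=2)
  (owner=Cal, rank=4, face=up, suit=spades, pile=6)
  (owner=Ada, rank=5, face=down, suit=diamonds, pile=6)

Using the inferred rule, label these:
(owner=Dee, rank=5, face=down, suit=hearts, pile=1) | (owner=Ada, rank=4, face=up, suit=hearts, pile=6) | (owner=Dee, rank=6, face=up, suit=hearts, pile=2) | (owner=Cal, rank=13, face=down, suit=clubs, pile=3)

Rule: suit is clubs. This holds for each 'Positive' example and fails for each 'Negative' one.

Negative, Negative, Negative, Positive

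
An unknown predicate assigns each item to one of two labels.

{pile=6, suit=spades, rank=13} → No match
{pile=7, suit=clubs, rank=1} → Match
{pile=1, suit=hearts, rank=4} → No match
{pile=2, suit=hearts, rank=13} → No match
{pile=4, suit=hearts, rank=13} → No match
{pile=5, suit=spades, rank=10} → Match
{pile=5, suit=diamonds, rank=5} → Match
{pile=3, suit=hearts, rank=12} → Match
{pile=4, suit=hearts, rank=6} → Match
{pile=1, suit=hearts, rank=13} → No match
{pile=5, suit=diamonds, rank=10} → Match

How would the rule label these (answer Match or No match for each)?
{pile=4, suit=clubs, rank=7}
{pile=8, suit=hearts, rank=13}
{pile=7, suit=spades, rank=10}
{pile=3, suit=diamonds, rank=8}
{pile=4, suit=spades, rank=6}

The simplest hypothesis consistent with all the labels is: rank ≤ 12 AND pile ≥ 2.
{pile=4, suit=clubs, rank=7} → rank = 7, pile = 4 → Match. {pile=8, suit=hearts, rank=13} → rank = 13, pile = 8 → No match. {pile=7, suit=spades, rank=10} → rank = 10, pile = 7 → Match. {pile=3, suit=diamonds, rank=8} → rank = 8, pile = 3 → Match. {pile=4, suit=spades, rank=6} → rank = 6, pile = 4 → Match.

Match, No match, Match, Match, Match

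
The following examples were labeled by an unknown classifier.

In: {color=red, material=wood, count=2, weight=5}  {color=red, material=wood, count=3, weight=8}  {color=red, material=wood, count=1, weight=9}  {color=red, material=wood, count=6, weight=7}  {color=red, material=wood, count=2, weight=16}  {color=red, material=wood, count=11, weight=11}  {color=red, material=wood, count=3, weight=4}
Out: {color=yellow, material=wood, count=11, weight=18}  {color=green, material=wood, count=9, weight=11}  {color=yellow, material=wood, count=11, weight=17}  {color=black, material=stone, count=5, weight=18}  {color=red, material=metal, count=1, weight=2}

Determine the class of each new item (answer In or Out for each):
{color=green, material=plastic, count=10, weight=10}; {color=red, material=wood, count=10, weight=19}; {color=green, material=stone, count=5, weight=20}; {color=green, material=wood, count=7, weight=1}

Out, In, Out, Out

The pattern is that an item is 'In' exactly when: material is wood AND color is red.
Out: {color=green, material=plastic, count=10, weight=10}, since material is plastic, color is green. In: {color=red, material=wood, count=10, weight=19}, since material is wood, color is red. Out: {color=green, material=stone, count=5, weight=20}, since material is stone, color is green. Out: {color=green, material=wood, count=7, weight=1}, since material is wood, color is green.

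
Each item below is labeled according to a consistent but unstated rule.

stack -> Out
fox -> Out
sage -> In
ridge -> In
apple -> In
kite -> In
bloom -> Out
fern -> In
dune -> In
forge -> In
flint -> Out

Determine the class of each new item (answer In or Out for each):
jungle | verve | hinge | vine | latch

Checking candidate rules against both groups, what survives is: contains 'e'.

In, In, In, In, Out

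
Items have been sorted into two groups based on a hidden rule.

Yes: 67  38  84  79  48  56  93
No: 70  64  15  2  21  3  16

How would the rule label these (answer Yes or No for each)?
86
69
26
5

A rule that fits every label: digit sum ≥ 11 — true of each 'Yes' example, false of each 'No' one.

Yes, Yes, No, No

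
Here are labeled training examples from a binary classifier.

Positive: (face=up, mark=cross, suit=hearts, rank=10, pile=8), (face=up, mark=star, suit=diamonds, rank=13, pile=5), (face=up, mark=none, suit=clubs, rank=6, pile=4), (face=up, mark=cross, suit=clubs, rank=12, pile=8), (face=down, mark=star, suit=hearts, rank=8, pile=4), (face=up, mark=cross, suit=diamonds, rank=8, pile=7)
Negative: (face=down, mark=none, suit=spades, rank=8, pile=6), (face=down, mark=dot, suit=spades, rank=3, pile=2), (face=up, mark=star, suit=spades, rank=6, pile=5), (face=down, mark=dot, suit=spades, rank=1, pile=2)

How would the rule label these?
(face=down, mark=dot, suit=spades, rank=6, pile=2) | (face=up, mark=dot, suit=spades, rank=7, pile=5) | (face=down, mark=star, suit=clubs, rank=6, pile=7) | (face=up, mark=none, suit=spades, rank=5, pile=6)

Negative, Negative, Positive, Negative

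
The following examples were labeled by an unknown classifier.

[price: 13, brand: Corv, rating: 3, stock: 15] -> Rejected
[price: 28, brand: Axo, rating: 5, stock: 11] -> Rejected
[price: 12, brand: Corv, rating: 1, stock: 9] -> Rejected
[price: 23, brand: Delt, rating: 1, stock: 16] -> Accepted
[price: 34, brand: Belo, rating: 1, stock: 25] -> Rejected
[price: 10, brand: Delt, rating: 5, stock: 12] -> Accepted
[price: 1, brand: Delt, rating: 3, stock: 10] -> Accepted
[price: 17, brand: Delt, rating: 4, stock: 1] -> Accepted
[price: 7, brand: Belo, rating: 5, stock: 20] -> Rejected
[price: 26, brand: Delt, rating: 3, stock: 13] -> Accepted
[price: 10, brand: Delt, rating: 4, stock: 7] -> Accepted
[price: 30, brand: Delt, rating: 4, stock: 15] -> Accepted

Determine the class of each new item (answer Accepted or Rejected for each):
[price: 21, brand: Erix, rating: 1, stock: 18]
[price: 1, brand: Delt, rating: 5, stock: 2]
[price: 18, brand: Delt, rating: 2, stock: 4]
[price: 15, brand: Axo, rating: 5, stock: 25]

Rejected, Accepted, Accepted, Rejected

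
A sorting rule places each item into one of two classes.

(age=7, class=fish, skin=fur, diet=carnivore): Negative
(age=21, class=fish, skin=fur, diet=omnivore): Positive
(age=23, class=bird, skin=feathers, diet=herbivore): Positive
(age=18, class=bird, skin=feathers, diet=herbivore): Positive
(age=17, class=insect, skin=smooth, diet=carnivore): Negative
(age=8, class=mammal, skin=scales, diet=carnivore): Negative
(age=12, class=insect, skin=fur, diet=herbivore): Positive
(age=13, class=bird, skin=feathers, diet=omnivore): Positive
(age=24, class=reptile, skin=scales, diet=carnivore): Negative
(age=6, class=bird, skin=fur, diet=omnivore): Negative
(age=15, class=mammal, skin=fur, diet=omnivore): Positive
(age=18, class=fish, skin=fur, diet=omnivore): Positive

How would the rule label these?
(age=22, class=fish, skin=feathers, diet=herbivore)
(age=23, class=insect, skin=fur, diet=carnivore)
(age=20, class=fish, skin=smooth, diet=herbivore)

One predicate separates the groups cleanly: diet is not carnivore AND age ≥ 7.
Positive: (age=22, class=fish, skin=feathers, diet=herbivore), since diet is herbivore, age = 22.
Negative: (age=23, class=insect, skin=fur, diet=carnivore), since diet is carnivore, age = 23.
Positive: (age=20, class=fish, skin=smooth, diet=herbivore), since diet is herbivore, age = 20.

Positive, Negative, Positive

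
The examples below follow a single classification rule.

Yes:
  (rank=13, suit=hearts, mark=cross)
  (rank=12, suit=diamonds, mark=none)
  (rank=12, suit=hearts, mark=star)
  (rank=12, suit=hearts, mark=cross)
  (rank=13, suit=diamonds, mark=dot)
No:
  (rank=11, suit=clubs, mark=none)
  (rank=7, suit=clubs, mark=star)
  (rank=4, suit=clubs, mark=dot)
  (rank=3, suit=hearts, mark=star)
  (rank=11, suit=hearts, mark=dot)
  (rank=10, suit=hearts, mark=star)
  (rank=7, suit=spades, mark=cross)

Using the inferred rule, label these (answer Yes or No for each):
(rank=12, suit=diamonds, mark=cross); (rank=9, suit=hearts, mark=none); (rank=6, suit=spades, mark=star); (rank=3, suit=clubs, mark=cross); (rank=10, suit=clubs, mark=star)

Yes, No, No, No, No

All 'Yes' examples share one property — rank ≥ 12 — and every 'No' example lacks it.
(rank=12, suit=diamonds, mark=cross): rank = 12 — fits, so Yes. (rank=9, suit=hearts, mark=none): rank = 9 — doesn't qualify, so No. (rank=6, suit=spades, mark=star): rank = 6 — doesn't qualify, so No. (rank=3, suit=clubs, mark=cross): rank = 3 — doesn't qualify, so No. (rank=10, suit=clubs, mark=star): rank = 10 — doesn't qualify, so No.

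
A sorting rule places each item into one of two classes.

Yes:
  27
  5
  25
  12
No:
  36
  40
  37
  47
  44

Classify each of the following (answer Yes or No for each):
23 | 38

Yes, No

A rule that fits every label: at most 27 — true of each 'Yes' example, false of each 'No' one.
23: 23 ≤ 27 — meets the rule, so Yes. 38: 38 > 27 — does not pass, so No.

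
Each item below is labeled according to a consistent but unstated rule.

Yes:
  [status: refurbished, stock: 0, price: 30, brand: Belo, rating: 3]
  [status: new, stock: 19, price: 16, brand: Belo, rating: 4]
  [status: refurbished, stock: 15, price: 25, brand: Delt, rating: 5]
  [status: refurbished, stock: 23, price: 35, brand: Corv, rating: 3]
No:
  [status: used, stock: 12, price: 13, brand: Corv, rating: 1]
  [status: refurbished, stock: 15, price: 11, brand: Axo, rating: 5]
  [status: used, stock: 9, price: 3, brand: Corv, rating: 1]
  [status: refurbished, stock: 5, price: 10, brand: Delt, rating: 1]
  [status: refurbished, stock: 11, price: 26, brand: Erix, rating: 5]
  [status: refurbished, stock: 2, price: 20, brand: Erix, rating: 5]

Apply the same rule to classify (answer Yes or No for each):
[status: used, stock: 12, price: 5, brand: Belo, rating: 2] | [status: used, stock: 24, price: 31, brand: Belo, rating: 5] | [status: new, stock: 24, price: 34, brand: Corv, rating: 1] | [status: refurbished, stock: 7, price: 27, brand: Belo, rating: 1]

The distinguishing property — brand is not Erix AND price ≥ 16 — holds for all the 'Yes' cases and none of the 'No' cases.
[status: used, stock: 12, price: 5, brand: Belo, rating: 2]: No (brand is Belo, price = 5). [status: used, stock: 24, price: 31, brand: Belo, rating: 5]: Yes (brand is Belo, price = 31). [status: new, stock: 24, price: 34, brand: Corv, rating: 1]: Yes (brand is Corv, price = 34). [status: refurbished, stock: 7, price: 27, brand: Belo, rating: 1]: Yes (brand is Belo, price = 27).

No, Yes, Yes, Yes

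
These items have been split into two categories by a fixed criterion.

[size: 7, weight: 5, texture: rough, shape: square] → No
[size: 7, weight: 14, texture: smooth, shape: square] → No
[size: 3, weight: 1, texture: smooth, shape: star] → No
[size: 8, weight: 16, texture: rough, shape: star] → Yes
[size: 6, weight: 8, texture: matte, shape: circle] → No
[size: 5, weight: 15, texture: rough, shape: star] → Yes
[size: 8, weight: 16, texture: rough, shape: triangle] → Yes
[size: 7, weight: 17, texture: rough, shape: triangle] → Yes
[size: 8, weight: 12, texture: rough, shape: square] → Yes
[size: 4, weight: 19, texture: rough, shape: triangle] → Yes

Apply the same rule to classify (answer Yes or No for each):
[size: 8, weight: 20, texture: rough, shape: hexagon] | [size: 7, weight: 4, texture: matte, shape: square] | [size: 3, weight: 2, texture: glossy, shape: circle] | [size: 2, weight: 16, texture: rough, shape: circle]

Yes, No, No, Yes

All 'Yes' examples share one property — texture is rough AND weight ≥ 8 — and every 'No' example lacks it.
[size: 8, weight: 20, texture: rough, shape: hexagon]: Yes (texture is rough, weight = 20).
[size: 7, weight: 4, texture: matte, shape: square]: No (texture is matte, weight = 4).
[size: 3, weight: 2, texture: glossy, shape: circle]: No (texture is glossy, weight = 2).
[size: 2, weight: 16, texture: rough, shape: circle]: Yes (texture is rough, weight = 16).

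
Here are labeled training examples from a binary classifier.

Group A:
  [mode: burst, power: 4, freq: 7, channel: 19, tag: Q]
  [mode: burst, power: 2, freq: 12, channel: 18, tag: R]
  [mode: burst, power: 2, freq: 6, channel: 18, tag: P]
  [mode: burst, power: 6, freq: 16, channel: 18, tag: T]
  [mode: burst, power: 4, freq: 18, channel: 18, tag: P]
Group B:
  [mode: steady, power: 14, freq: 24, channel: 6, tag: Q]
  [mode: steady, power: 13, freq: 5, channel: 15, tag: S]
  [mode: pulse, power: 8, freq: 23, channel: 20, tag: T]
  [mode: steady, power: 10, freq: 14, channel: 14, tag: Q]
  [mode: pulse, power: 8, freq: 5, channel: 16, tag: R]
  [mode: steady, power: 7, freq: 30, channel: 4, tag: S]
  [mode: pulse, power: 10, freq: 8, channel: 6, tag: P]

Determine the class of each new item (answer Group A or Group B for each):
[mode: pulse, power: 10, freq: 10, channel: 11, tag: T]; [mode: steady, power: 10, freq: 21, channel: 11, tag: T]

Group B, Group B

'Group A' ⟺ mode is burst.
[mode: pulse, power: 10, freq: 10, channel: 11, tag: T] → mode is pulse → Group B. [mode: steady, power: 10, freq: 21, channel: 11, tag: T] → mode is steady → Group B.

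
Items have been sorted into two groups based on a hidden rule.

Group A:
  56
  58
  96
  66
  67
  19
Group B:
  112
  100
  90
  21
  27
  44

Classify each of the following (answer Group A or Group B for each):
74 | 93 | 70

The pattern is that an item is 'Group A' exactly when: digit sum ≥ 10.

Group A, Group A, Group B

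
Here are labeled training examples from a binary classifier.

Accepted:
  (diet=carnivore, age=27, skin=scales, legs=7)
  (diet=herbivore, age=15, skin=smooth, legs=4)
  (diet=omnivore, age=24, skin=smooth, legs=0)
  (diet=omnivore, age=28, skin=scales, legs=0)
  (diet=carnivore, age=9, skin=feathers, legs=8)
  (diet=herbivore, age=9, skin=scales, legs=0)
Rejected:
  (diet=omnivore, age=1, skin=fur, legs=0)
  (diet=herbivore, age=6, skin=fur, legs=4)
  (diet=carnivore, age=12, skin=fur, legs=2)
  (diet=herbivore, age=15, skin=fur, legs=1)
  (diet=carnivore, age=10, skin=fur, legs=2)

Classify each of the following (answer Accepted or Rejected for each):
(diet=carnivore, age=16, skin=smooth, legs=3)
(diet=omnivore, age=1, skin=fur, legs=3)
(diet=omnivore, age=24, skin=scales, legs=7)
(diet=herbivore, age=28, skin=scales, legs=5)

Accepted, Rejected, Accepted, Accepted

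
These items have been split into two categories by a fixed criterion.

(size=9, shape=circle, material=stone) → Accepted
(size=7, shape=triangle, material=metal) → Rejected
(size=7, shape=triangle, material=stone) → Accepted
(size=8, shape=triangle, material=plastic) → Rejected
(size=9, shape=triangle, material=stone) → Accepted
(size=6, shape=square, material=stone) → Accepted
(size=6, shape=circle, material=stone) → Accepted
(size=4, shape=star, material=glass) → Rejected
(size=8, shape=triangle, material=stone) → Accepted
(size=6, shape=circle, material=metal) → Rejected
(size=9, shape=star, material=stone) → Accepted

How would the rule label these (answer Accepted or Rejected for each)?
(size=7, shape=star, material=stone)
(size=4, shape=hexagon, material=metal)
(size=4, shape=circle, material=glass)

Comparing the two groups points to one rule — material is stone.
(size=7, shape=star, material=stone) — material is stone, hence Accepted. (size=4, shape=hexagon, material=metal) — material is metal, hence Rejected. (size=4, shape=circle, material=glass) — material is glass, hence Rejected.

Accepted, Rejected, Rejected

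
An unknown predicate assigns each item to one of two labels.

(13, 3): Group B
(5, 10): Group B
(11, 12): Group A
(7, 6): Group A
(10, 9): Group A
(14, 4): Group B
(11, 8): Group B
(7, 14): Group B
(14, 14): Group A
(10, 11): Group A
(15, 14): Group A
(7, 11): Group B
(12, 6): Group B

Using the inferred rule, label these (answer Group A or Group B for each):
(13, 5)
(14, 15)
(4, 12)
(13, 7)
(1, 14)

The common property of the 'Group A' items is: |first − second| ≤ 1. No 'Group B' item has it.
(13, 5) — |13−5| = 8, hence Group B.
(14, 15) — |14−15| = 1, hence Group A.
(4, 12) — |4−12| = 8, hence Group B.
(13, 7) — |13−7| = 6, hence Group B.
(1, 14) — |1−14| = 13, hence Group B.

Group B, Group A, Group B, Group B, Group B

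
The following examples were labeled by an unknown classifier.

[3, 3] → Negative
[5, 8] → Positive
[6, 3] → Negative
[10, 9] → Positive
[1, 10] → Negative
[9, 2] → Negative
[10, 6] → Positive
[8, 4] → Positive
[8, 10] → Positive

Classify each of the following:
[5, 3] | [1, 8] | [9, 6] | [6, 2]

Rule: sum ≥ 12. This holds for each 'Positive' example and fails for each 'Negative' one.
[5, 3] — 5+3 = 8, hence Negative.
[1, 8] — 1+8 = 9, hence Negative.
[9, 6] — 9+6 = 15, hence Positive.
[6, 2] — 6+2 = 8, hence Negative.

Negative, Negative, Positive, Negative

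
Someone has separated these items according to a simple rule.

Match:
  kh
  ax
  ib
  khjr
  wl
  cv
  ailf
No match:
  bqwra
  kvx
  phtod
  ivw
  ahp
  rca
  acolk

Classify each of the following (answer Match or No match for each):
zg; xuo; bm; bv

Match, No match, Match, Match

The pattern is that an item is 'Match' exactly when: even length.
zg: length 2 — has this property, so Match.
xuo: length 3 — doesn't match, so No match.
bm: length 2 — has this property, so Match.
bv: length 2 — has this property, so Match.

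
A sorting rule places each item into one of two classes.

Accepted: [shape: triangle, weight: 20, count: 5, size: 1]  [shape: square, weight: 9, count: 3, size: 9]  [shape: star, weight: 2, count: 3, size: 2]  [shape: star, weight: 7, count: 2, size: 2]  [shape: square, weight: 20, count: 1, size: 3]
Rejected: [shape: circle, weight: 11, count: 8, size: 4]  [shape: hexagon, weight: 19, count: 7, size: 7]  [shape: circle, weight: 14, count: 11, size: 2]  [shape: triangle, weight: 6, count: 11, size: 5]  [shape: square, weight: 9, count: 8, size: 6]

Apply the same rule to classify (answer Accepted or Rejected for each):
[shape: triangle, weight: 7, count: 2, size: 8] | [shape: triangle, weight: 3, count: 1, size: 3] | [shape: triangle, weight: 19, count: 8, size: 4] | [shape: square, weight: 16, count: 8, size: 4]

Accepted, Accepted, Rejected, Rejected

One predicate separates the groups cleanly: count ≤ 5.
[shape: triangle, weight: 7, count: 2, size: 8] → count = 2 → Accepted. [shape: triangle, weight: 3, count: 1, size: 3] → count = 1 → Accepted. [shape: triangle, weight: 19, count: 8, size: 4] → count = 8 → Rejected. [shape: square, weight: 16, count: 8, size: 4] → count = 8 → Rejected.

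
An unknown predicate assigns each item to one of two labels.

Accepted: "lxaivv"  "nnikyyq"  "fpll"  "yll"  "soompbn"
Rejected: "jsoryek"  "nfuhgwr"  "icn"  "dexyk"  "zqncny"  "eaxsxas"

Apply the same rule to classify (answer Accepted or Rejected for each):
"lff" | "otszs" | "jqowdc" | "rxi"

'Accepted' ⟺ has a double letter.
"lff": 'ff' doubled, has this property → Accepted.
"otszs": no doubled letter, doesn't qualify → Rejected.
"jqowdc": no doubled letter, doesn't qualify → Rejected.
"rxi": no doubled letter, doesn't qualify → Rejected.

Accepted, Rejected, Rejected, Rejected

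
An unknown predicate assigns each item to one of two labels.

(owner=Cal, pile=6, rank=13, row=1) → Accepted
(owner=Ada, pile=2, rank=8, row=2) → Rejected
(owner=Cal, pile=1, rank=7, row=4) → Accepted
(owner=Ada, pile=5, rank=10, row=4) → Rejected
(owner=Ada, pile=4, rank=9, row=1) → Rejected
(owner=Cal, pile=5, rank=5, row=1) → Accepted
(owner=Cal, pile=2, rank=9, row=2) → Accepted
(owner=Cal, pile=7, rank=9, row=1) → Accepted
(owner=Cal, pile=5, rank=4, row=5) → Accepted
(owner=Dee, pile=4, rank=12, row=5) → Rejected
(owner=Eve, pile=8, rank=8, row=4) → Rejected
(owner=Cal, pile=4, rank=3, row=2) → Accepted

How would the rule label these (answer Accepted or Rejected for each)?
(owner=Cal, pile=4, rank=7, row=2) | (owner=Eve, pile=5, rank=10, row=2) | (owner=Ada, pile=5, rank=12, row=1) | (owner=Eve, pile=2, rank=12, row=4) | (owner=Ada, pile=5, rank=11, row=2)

One predicate separates the groups cleanly: owner is Cal.
(owner=Cal, pile=4, rank=7, row=2): owner is Cal, checks out → Accepted. (owner=Eve, pile=5, rank=10, row=2): owner is Eve, fails the rule → Rejected. (owner=Ada, pile=5, rank=12, row=1): owner is Ada, fails the rule → Rejected. (owner=Eve, pile=2, rank=12, row=4): owner is Eve, fails the rule → Rejected. (owner=Ada, pile=5, rank=11, row=2): owner is Ada, fails the rule → Rejected.

Accepted, Rejected, Rejected, Rejected, Rejected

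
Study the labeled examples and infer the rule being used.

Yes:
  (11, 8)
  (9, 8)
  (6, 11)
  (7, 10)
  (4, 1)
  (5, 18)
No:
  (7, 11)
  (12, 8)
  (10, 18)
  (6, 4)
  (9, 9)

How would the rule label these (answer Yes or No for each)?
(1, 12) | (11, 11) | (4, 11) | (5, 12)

All 'Yes' examples share one property — sum is odd — and every 'No' example lacks it.

Yes, No, Yes, Yes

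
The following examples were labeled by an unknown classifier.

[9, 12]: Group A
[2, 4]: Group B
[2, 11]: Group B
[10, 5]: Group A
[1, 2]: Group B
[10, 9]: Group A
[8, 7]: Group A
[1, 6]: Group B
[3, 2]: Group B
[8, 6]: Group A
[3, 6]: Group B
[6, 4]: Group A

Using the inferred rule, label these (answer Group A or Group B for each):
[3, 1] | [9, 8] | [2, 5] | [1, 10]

The rule appears to be: first ≥ 4.
[3, 1] → first 3 → Group B.
[9, 8] → first 9 → Group A.
[2, 5] → first 2 → Group B.
[1, 10] → first 1 → Group B.

Group B, Group A, Group B, Group B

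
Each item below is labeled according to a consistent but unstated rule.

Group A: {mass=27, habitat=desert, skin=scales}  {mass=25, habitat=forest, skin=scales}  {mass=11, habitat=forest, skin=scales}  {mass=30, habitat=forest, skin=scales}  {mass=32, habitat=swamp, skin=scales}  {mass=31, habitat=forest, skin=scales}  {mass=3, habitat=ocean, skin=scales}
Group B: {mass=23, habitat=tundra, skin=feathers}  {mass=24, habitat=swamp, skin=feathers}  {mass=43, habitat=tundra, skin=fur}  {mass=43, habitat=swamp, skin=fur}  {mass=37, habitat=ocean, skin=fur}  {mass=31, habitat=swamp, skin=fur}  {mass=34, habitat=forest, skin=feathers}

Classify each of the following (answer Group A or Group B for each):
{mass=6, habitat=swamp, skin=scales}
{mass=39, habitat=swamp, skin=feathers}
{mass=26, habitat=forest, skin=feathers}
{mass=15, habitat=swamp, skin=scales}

Group A, Group B, Group B, Group A

Rule: skin is scales. This holds for each 'Group A' example and fails for each 'Group B' one.
{mass=6, habitat=swamp, skin=scales}: Group A (skin is scales).
{mass=39, habitat=swamp, skin=feathers}: Group B (skin is feathers).
{mass=26, habitat=forest, skin=feathers}: Group B (skin is feathers).
{mass=15, habitat=swamp, skin=scales}: Group A (skin is scales).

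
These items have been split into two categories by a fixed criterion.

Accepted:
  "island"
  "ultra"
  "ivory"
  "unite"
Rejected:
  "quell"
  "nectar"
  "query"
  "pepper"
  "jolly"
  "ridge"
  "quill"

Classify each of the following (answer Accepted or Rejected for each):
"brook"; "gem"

Rejected, Rejected

Every 'Accepted' example satisfies: starts with a vowel. None of the 'Rejected' examples do.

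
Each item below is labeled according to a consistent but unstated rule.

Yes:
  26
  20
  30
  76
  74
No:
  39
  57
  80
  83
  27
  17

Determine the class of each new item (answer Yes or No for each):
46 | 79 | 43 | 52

'Yes' ⟺ even AND at most 76.
46: 46 is even, 46 ≤ 76 — qualifies, so Yes.
79: 79 is odd, 79 > 76 — does not fit, so No.
43: 43 is odd, 43 ≤ 76 — does not fit, so No.
52: 52 is even, 52 ≤ 76 — qualifies, so Yes.

Yes, No, No, Yes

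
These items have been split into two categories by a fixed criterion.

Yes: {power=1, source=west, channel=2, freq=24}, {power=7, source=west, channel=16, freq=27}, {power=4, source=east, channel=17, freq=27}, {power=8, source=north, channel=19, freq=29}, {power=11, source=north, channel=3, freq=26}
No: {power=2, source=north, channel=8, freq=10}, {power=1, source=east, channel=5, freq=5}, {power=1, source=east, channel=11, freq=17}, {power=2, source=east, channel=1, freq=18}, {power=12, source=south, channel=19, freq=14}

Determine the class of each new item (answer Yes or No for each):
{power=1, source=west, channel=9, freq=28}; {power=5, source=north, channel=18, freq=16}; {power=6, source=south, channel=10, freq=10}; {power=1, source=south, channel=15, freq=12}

Yes, No, No, No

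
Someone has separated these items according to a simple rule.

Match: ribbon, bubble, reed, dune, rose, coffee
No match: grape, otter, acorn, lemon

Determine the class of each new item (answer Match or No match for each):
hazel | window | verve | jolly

The pattern is that an item is 'Match' exactly when: even length.
hazel: length 5 — fails this test, so No match. window: length 6 — fits, so Match. verve: length 5 — fails this test, so No match. jolly: length 5 — fails this test, so No match.

No match, Match, No match, No match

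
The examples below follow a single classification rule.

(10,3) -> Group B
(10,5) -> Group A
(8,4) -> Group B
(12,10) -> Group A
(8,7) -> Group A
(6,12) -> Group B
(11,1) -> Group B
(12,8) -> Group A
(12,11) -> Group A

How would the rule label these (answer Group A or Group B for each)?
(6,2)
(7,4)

'Group A' ⟺ first > second AND sum ≥ 15.
Group B: (6,2), since 6 > 2, 6+2 = 8. Group B: (7,4), since 7 > 4, 7+4 = 11.

Group B, Group B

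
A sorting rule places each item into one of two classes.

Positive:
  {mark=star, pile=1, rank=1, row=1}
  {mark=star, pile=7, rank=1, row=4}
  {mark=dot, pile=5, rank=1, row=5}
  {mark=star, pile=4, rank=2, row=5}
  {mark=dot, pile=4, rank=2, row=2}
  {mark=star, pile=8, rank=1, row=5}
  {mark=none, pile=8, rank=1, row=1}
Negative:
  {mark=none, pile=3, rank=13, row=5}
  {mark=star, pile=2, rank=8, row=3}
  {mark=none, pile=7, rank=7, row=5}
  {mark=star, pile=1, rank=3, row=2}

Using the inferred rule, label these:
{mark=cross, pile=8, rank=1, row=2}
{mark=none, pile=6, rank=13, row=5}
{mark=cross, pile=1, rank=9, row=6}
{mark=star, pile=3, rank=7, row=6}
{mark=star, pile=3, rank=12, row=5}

The common property of the 'Positive' items is: rank ≤ 2. No 'Negative' item has it.

Positive, Negative, Negative, Negative, Negative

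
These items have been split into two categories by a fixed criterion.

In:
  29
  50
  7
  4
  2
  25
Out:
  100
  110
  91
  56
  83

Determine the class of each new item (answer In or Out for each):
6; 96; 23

In, Out, In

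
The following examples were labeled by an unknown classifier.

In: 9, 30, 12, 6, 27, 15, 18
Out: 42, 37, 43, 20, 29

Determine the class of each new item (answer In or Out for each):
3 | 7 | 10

'In' ⟺ multiple of 3 AND at most 30.
In: 3, since 3 = 3·1, 3 ≤ 30.
Out: 7, since 7 = 3·2 + 1, 7 ≤ 30.
Out: 10, since 10 = 3·3 + 1, 10 ≤ 30.

In, Out, Out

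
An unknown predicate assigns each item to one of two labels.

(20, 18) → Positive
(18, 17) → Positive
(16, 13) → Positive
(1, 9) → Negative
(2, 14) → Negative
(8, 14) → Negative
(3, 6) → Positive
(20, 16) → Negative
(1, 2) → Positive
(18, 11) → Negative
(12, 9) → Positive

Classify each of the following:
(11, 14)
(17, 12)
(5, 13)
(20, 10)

Positive, Negative, Negative, Negative

The distinguishing property — |first − second| ≤ 3 — holds for all the 'Positive' cases and none of the 'Negative' cases.
(11, 14): Positive (|11−14| = 3). (17, 12): Negative (|17−12| = 5). (5, 13): Negative (|5−13| = 8). (20, 10): Negative (|20−10| = 10).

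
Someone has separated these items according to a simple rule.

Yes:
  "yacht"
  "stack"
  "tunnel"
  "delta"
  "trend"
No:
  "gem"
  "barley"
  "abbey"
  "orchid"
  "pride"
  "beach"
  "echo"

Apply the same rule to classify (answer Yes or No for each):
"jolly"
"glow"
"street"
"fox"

No, No, Yes, No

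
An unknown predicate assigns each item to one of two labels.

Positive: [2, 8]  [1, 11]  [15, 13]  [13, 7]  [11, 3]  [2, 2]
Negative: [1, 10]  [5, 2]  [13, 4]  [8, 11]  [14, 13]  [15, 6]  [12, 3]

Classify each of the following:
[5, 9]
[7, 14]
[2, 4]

Positive, Negative, Positive

A rule that fits every label: sum is even — true of each 'Positive' example, false of each 'Negative' one.
Positive: [5, 9], since 5+9 = 14. Negative: [7, 14], since 7+14 = 21. Positive: [2, 4], since 2+4 = 6.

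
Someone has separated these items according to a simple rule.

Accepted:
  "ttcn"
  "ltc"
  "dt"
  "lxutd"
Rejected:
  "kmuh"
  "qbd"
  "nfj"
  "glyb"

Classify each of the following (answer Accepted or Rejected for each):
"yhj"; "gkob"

The pattern is that an item is 'Accepted' exactly when: contains 't'.

Rejected, Rejected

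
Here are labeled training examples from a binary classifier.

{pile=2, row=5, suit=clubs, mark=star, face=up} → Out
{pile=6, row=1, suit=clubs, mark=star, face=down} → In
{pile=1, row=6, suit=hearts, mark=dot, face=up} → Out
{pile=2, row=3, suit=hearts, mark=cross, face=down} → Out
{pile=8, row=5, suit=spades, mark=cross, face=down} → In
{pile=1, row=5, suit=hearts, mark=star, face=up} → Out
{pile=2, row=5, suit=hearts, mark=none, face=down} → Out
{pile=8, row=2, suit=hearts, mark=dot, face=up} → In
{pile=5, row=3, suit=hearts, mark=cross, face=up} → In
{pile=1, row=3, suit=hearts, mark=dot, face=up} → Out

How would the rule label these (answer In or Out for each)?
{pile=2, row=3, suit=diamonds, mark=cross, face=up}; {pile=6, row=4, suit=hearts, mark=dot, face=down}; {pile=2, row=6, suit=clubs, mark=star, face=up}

Out, In, Out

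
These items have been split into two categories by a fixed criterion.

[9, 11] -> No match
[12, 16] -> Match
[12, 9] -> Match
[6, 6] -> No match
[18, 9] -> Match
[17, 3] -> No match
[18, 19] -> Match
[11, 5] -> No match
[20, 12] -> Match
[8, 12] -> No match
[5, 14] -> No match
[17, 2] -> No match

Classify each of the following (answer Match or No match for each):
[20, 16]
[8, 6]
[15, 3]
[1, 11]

The simplest hypothesis consistent with all the labels is: sum ≥ 21.
[20, 16]: 20+16 = 36 — fits, so Match.
[8, 6]: 8+6 = 14 — fails this test, so No match.
[15, 3]: 15+3 = 18 — fails this test, so No match.
[1, 11]: 1+11 = 12 — fails this test, so No match.

Match, No match, No match, No match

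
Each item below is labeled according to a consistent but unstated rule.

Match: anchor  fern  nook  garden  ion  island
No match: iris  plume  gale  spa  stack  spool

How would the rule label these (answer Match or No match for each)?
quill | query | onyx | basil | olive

No match, No match, Match, No match, No match

Comparing the two groups points to one rule — contains 'n'.
quill: no 'n' — does not satisfy this, so No match.
query: no 'n' — does not satisfy this, so No match.
onyx: has 'n' — satisfies this, so Match.
basil: no 'n' — does not satisfy this, so No match.
olive: no 'n' — does not satisfy this, so No match.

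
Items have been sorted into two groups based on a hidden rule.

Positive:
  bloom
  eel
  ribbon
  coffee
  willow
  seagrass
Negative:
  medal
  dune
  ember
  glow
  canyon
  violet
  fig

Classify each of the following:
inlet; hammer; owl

Negative, Positive, Negative

Checking candidate rules against both groups, what survives is: has a double letter.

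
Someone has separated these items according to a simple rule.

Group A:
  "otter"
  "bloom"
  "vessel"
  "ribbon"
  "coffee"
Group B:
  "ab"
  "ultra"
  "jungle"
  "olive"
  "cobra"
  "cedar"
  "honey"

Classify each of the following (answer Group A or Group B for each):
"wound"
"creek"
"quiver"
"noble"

All 'Group A' examples share one property — has a double letter — and every 'Group B' example lacks it.
"wound" — no doubled letter, hence Group B.
"creek" — 'ee' doubled, hence Group A.
"quiver" — no doubled letter, hence Group B.
"noble" — no doubled letter, hence Group B.

Group B, Group A, Group B, Group B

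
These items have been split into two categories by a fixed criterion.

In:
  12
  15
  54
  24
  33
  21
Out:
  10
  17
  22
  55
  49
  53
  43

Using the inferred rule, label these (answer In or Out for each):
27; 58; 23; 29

In, Out, Out, Out

Every 'In' example satisfies: multiple of 3. None of the 'Out' examples do.
27: 27 = 3·9, has this property → In. 58: 58 = 3·19 + 1, fails this test → Out. 23: 23 = 3·7 + 2, fails this test → Out. 29: 29 = 3·9 + 2, fails this test → Out.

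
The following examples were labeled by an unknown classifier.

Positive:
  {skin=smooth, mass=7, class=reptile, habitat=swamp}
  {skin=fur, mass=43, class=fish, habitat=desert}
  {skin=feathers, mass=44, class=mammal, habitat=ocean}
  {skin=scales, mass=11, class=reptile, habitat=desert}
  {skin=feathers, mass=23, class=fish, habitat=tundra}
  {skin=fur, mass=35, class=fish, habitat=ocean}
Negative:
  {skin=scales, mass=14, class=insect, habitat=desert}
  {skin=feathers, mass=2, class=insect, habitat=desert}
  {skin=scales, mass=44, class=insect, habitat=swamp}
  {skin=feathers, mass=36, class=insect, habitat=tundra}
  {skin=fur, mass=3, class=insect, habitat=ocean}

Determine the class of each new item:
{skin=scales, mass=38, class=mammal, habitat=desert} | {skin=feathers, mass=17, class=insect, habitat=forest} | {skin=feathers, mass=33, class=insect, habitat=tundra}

Positive, Negative, Negative

Checking candidate rules against both groups, what survives is: class is not insect.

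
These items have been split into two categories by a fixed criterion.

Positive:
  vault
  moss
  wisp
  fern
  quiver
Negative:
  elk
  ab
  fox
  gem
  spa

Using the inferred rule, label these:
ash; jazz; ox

Negative, Positive, Negative

'Positive' ⟺ length ≥ 4.
ash: length 3 — does not pass, so Negative.
jazz: length 4 — qualifies, so Positive.
ox: length 2 — does not pass, so Negative.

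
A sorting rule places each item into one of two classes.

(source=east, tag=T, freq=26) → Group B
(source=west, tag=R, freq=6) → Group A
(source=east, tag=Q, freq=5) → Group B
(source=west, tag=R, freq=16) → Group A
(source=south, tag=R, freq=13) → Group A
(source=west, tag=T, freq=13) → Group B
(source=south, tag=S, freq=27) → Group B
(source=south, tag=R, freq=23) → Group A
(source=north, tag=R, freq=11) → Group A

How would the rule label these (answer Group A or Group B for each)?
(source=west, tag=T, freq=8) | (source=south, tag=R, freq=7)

The classifier is using: tag is R.
(source=west, tag=T, freq=8): tag is T, doesn't qualify → Group B. (source=south, tag=R, freq=7): tag is R, has this property → Group A.

Group B, Group A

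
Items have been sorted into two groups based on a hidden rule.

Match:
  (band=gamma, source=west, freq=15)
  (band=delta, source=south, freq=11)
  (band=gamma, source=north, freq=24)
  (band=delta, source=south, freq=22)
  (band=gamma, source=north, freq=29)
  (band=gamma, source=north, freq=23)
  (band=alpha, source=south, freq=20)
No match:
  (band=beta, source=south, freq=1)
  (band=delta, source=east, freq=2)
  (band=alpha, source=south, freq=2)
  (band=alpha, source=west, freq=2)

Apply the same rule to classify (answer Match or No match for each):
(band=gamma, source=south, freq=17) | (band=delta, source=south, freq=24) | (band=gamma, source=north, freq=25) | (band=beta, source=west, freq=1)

Match, Match, Match, No match

The pattern is that an item is 'Match' exactly when: freq ≥ 11.
(band=gamma, source=south, freq=17): freq = 17 — matches, so Match. (band=delta, source=south, freq=24): freq = 24 — matches, so Match. (band=gamma, source=north, freq=25): freq = 25 — matches, so Match. (band=beta, source=west, freq=1): freq = 1 — does not fit, so No match.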